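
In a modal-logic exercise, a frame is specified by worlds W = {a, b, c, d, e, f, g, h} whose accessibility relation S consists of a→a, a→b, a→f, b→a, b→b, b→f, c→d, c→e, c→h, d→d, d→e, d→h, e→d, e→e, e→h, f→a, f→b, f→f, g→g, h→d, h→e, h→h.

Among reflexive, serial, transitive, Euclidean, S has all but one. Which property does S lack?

reflexive

Reflexive: no — c is not related to itself.
Serial: yes — every world has a successor (e.g. a S a).
Transitive: yes — every two-step S-path is closed by a direct edge.
Euclidean: yes — any two successors of a common world are S-related.
Only reflexive fails.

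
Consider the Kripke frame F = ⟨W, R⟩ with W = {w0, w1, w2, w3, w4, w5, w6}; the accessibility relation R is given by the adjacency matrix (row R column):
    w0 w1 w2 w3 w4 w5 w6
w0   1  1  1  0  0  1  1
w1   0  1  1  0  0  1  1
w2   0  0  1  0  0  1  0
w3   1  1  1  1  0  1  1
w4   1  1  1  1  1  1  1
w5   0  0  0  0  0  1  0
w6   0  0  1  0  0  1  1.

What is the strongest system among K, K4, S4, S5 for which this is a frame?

Transitive (axiom 4): yes — every two-step R-path is closed by a direct edge.
Reflexive (axiom T): yes — every world is R-related to itself.
Euclidean (axiom 5): no — w0 R w2 and w0 R w1, but not w2 R w1.
So F validates K, K4, S4; S5 would additionally require R to be Euclidean. The strongest is S4.

S4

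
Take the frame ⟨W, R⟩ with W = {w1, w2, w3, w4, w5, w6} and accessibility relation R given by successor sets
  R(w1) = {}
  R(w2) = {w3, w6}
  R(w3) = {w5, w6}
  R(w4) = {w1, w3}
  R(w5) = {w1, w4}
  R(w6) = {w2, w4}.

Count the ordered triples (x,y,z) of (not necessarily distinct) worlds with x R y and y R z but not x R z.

Enumerating: (w2,w3,w5), (w2,w6,w2), (w2,w6,w4), (w3,w5,w1), (w3,w5,w4), (w3,w6,w2), (w3,w6,w4), (w4,w3,w5), (w4,w3,w6), (w5,w4,w3), (w6,w2,w3), (w6,w2,w6), (w6,w4,w1), (w6,w4,w3).

14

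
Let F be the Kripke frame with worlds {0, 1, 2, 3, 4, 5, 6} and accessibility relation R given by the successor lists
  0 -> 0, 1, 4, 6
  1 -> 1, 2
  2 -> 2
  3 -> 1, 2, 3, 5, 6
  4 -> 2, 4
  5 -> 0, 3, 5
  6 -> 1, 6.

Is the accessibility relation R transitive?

Transitive: no — 0 R 1 and 1 R 2, but not 0 R 2.

No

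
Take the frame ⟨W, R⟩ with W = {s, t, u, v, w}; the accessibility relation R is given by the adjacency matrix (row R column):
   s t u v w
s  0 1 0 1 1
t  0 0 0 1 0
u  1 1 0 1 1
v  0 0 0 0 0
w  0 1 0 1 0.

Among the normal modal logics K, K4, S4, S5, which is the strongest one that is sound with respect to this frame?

Transitive (axiom 4): yes — every two-step R-path is closed by a direct edge.
Reflexive (axiom T): no — s is not related to itself.
Euclidean (axiom 5): no — s R t and s R w, but not t R w.
So F validates K, K4; S4 would additionally require R to be reflexive. The strongest is K4.

K4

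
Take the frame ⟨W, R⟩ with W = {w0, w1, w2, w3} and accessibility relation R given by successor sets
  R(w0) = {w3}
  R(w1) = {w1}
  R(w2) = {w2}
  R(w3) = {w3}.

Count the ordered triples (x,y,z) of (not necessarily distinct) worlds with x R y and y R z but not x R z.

0

R is transitive; there are no such tuples.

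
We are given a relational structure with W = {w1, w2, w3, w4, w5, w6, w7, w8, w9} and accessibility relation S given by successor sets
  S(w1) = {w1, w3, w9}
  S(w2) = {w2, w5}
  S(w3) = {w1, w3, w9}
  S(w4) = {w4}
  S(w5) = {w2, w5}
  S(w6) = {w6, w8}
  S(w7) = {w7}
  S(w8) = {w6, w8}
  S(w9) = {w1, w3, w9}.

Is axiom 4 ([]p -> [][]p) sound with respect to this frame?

Yes

By correspondence theory, 4 is valid on a frame iff S is transitive.
Transitive: yes — every two-step S-path is closed by a direct edge.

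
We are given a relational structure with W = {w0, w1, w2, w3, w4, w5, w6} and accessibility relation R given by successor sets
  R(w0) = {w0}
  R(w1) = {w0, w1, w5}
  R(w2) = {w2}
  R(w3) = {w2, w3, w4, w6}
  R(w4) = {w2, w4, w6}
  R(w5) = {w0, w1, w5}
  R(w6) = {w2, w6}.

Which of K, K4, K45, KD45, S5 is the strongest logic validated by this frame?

Transitive (axiom 4): yes — every two-step R-path is closed by a direct edge.
Euclidean (axiom 5): no — w1 R w0 and w1 R w5, but not w0 R w5.
Serial (axiom D): yes — every world has a successor (e.g. w0 R w0).
Reflexive (axiom T): yes — every world is R-related to itself.
So F validates K, K4; K45 would additionally require R to be Euclidean. The strongest is K4.

K4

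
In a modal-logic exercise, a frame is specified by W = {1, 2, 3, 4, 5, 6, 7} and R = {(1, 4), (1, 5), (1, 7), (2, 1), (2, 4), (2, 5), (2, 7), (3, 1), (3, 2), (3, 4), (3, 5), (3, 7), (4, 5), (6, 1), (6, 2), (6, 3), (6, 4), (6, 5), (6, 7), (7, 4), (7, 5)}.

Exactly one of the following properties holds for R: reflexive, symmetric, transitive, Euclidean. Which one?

transitive

Reflexive: no — 1 is not related to itself.
Symmetric: no — 1 R 4 but not 4 R 1.
Transitive: yes — every two-step R-path is closed by a direct edge.
Euclidean: no — 1 R 4 and 1 R 7, but not 4 R 7.
Only transitive holds.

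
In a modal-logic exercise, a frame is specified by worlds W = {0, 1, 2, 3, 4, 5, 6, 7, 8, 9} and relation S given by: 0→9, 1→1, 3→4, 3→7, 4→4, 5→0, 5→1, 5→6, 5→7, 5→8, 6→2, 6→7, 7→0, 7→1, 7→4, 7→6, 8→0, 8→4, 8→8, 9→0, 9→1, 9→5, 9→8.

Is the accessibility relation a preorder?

No

Reflexive: no — 0 is not related to itself.
Transitive: no — 0 S 9 and 9 S 1, but not 0 S 1.
So S is not a preorder.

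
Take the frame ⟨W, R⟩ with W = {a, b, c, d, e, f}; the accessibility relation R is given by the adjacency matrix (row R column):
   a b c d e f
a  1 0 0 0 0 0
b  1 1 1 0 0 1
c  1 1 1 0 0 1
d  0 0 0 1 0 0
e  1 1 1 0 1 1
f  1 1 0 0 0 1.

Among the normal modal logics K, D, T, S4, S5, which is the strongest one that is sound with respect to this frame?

Serial (axiom D): yes — every world has a successor (e.g. a R a).
Reflexive (axiom T): yes — every world is R-related to itself.
Transitive (axiom 4): no — f R b and b R c, but not f R c.
Euclidean (axiom 5): no — b R a and b R c, but not a R c.
So F validates K, D, T; S4 would additionally require R to be transitive. The strongest is T.

T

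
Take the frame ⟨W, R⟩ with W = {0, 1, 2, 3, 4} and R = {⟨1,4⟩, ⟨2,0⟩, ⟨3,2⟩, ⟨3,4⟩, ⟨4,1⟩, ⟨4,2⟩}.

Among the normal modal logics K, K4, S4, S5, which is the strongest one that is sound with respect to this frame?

Transitive (axiom 4): no — 1 R 4 and 4 R 2, but not 1 R 2.
Reflexive (axiom T): no — 0 is not related to itself.
Euclidean (axiom 5): no — 3 R 2 and 3 R 4, but not 2 R 4.
So F validates K; K4 would additionally require R to be transitive. The strongest is K.

K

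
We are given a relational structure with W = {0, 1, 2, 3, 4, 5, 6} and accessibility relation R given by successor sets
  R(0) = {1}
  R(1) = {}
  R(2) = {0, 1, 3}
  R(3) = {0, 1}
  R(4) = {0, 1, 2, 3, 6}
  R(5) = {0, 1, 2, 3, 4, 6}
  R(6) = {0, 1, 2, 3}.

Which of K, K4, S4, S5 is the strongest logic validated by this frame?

K4

Transitive (axiom 4): yes — every two-step R-path is closed by a direct edge.
Reflexive (axiom T): no — 0 is not related to itself.
Euclidean (axiom 5): no — 2 R 0 and 2 R 3, but not 0 R 3.
So F validates K, K4; S4 would additionally require R to be reflexive. The strongest is K4.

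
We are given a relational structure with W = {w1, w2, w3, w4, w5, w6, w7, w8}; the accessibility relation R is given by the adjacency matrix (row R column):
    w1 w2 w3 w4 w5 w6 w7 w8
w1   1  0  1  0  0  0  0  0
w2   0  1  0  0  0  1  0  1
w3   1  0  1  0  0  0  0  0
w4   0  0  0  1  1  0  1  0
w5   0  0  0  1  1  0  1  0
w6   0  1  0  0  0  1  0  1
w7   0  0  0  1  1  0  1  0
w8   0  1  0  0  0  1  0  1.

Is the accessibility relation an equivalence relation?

Reflexive: yes — every world is R-related to itself.
Symmetric: yes — every pair in R has its reverse in R.
Transitive: yes — every two-step R-path is closed by a direct edge.
So R is an equivalence relation.

Yes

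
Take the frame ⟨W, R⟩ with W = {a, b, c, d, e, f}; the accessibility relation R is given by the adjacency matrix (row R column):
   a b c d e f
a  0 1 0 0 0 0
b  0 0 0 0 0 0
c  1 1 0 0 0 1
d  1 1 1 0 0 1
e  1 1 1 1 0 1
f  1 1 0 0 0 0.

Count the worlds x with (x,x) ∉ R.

Enumerating: a, b, c, d, e, f.

6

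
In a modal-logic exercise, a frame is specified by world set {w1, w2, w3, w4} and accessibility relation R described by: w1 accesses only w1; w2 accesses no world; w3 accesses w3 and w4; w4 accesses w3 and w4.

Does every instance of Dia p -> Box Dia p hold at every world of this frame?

Yes

Axiom 5 corresponds to the accessibility relation being Euclidean.
Euclidean: yes — any two successors of a common world are R-related.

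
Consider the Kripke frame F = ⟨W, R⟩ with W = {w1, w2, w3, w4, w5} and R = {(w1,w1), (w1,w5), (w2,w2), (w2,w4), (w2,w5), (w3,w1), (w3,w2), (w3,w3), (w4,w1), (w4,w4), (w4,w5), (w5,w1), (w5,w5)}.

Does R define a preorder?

Reflexive: yes — every world is R-related to itself.
Transitive: no — w2 R w4 and w4 R w1, but not w2 R w1.
So R is not a preorder.

No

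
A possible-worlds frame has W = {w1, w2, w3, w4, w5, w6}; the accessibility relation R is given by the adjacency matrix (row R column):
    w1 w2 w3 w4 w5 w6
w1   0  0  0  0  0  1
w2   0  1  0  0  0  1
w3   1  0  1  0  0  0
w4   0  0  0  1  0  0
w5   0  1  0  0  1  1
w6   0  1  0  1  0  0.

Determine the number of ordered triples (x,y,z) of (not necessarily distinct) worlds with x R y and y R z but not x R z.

Enumerating: (w1,w6,w2), (w1,w6,w4), (w2,w6,w4), (w3,w1,w6), (w5,w6,w4), (w6,w2,w6).

6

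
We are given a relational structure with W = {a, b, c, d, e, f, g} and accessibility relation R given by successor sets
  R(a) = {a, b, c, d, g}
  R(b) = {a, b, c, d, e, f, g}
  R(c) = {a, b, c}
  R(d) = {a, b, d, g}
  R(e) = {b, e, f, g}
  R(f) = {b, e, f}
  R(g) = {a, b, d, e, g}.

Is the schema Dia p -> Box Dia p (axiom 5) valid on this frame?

Axiom 5 corresponds to the accessibility relation being Euclidean.
Euclidean: no — a R c and a R d, but not c R d.

No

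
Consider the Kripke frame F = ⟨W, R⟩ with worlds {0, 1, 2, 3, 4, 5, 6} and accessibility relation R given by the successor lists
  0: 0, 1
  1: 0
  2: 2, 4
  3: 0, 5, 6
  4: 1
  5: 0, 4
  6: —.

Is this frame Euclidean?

Euclidean: no — 3 R 0 and 3 R 5, but not 0 R 5.

No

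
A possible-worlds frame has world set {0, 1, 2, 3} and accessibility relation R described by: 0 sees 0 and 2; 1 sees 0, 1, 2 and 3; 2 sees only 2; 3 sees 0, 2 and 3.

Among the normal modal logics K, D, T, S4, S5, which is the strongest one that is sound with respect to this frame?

S4

Serial (axiom D): yes — every world has a successor (e.g. 0 R 0).
Reflexive (axiom T): yes — every world is R-related to itself.
Transitive (axiom 4): yes — every two-step R-path is closed by a direct edge.
Euclidean (axiom 5): no — 1 R 0 and 1 R 3, but not 0 R 3.
So F validates K, D, T, S4; S5 would additionally require R to be Euclidean. The strongest is S4.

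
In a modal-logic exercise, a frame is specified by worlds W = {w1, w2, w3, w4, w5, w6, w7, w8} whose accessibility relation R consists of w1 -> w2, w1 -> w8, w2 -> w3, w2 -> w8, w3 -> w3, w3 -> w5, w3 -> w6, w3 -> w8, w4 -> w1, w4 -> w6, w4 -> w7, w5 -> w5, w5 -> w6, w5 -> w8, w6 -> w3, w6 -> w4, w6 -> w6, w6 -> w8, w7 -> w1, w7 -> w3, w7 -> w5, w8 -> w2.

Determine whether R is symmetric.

Symmetric: no — w1 R w2 but not w2 R w1.

No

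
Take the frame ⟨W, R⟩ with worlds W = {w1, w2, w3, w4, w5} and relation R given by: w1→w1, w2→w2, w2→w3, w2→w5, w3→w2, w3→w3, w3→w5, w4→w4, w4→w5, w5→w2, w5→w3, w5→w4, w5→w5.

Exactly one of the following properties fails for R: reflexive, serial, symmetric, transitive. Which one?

Reflexive: yes — every world is R-related to itself.
Serial: yes — every world has a successor (e.g. w1 R w1).
Symmetric: yes — every pair in R has its reverse in R.
Transitive: no — w2 R w5 and w5 R w4, but not w2 R w4.
Only transitive fails.

transitive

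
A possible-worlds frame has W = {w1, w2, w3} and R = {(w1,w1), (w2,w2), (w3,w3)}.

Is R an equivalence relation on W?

Reflexive: yes — every world is R-related to itself.
Symmetric: yes — every pair in R has its reverse in R.
Transitive: yes — every two-step R-path is closed by a direct edge.
So R is an equivalence relation.

Yes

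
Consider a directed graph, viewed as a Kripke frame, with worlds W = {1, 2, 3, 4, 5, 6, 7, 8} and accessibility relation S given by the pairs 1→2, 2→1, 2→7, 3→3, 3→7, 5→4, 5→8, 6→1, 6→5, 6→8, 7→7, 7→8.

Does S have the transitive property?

No

Transitive: no — 1 S 2 and 2 S 7, but not 1 S 7.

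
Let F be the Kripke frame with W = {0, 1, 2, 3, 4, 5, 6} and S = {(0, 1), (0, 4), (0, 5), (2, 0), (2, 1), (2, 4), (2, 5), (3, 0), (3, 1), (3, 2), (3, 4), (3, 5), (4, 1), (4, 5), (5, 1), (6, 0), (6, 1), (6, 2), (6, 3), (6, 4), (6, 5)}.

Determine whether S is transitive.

Yes

Transitive: yes — every two-step S-path is closed by a direct edge.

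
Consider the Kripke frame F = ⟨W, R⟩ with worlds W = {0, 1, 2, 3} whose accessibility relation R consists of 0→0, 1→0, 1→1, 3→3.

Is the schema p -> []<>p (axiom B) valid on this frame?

No

By correspondence theory, B is valid on a frame iff R is symmetric.
Symmetric: no — 1 R 0 but not 0 R 1.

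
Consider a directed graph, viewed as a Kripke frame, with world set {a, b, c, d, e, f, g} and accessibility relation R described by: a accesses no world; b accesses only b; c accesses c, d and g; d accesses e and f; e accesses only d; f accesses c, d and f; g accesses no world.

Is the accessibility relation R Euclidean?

No

Euclidean: no — c R d and c R g, but not d R g.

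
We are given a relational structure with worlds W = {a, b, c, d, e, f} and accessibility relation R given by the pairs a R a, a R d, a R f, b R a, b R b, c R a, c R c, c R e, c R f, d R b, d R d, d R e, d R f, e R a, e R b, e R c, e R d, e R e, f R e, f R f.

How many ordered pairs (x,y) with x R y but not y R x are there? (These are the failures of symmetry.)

Enumerating: (a,d), (a,f), (b,a), (c,a), (c,f), (d,b), (d,f), (e,a), (e,b), (f,e).

10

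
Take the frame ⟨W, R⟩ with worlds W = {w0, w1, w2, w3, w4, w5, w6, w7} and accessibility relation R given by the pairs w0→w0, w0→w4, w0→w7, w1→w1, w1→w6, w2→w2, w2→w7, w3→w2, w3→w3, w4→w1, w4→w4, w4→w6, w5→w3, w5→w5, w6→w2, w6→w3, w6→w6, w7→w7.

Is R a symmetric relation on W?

No

Symmetric: no — w0 R w4 but not w4 R w0.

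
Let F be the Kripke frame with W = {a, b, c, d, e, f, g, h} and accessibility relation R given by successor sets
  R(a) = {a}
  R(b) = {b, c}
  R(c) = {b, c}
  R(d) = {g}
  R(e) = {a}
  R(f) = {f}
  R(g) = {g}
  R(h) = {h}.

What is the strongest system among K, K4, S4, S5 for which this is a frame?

Transitive (axiom 4): yes — every two-step R-path is closed by a direct edge.
Reflexive (axiom T): no — d is not related to itself.
Euclidean (axiom 5): yes — any two successors of a common world are R-related.
So F validates K, K4; S4 would additionally require R to be reflexive. The strongest is K4.

K4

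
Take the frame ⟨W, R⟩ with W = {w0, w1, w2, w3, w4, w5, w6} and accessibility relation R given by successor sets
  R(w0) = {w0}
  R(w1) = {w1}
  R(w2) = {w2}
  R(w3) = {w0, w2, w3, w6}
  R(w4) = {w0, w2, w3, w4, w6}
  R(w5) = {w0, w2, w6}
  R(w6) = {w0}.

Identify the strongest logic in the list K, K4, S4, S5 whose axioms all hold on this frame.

K4

Transitive (axiom 4): yes — every two-step R-path is closed by a direct edge.
Reflexive (axiom T): no — w5 is not related to itself.
Euclidean (axiom 5): no — w3 R w0 and w3 R w2, but not w0 R w2.
So F validates K, K4; S4 would additionally require R to be reflexive. The strongest is K4.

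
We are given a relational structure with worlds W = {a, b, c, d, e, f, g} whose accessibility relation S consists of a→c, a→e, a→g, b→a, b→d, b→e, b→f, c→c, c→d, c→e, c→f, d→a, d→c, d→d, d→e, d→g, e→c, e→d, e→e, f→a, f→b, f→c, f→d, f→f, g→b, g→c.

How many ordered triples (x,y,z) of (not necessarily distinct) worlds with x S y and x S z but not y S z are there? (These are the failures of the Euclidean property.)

37

Enumerating: (a,c,g), (a,e,g), (a,g,e), (a,g,g), (b,a,a), (b,a,d), (b,a,f), (b,d,f), (b,e,a), (b,e,f), (b,f,e), (c,d,f), … and 25 more.
Total: 37.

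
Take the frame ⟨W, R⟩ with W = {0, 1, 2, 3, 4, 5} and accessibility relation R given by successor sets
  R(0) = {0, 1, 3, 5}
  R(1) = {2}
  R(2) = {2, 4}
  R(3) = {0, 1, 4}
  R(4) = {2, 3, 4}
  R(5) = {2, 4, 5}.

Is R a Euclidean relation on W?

No

Euclidean: no — 0 R 1 and 0 R 3, but not 1 R 3.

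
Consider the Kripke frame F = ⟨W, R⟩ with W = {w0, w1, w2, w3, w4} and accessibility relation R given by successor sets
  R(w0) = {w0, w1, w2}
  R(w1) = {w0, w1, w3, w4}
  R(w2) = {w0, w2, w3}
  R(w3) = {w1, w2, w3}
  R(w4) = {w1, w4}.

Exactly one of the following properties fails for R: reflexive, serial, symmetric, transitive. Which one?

Reflexive: yes — every world is R-related to itself.
Serial: yes — every world has a successor (e.g. w0 R w0).
Symmetric: yes — every pair in R has its reverse in R.
Transitive: no — w0 R w1 and w1 R w3, but not w0 R w3.
Only transitive fails.

transitive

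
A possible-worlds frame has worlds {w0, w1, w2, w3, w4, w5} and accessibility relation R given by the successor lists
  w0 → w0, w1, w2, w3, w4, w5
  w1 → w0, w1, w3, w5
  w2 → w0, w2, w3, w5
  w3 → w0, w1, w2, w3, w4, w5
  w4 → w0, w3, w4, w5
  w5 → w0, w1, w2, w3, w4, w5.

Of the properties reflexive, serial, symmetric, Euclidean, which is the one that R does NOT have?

Euclidean

Reflexive: yes — every world is R-related to itself.
Serial: yes — every world has a successor (e.g. w0 R w0).
Symmetric: yes — every pair in R has its reverse in R.
Euclidean: no — w0 R w1 and w0 R w2, but not w1 R w2.
Only Euclidean fails.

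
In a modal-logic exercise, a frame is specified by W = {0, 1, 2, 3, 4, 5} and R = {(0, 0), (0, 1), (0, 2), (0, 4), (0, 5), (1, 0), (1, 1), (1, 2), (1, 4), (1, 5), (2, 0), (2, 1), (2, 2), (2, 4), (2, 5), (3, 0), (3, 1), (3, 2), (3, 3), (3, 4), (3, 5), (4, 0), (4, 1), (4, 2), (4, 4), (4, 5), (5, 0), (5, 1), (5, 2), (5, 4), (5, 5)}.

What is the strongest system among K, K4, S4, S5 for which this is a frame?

Transitive (axiom 4): yes — every two-step R-path is closed by a direct edge.
Reflexive (axiom T): yes — every world is R-related to itself.
Euclidean (axiom 5): no — 3 R 0 and 3 R 3, but not 0 R 3.
So F validates K, K4, S4; S5 would additionally require R to be Euclidean. The strongest is S4.

S4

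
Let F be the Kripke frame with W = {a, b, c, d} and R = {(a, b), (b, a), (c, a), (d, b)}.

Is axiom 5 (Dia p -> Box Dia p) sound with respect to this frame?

No

Axiom 5 corresponds to the accessibility relation being Euclidean.
Euclidean: no — a R b and a R b, but not b R b.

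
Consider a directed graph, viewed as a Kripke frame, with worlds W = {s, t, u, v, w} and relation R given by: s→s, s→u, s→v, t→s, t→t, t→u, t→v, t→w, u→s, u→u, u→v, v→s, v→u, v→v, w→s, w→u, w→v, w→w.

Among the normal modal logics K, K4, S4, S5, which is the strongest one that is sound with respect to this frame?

S4

Transitive (axiom 4): yes — every two-step R-path is closed by a direct edge.
Reflexive (axiom T): yes — every world is R-related to itself.
Euclidean (axiom 5): no — t R s and t R w, but not s R w.
So F validates K, K4, S4; S5 would additionally require R to be Euclidean. The strongest is S4.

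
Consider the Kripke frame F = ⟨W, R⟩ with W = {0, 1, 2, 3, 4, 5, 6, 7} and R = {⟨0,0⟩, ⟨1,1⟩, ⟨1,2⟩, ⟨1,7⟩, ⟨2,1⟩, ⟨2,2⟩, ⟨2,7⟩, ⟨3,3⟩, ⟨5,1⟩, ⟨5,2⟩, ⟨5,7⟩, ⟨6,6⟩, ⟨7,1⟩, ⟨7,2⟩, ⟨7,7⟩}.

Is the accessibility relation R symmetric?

Symmetric: no — 5 R 1 but not 1 R 5.

No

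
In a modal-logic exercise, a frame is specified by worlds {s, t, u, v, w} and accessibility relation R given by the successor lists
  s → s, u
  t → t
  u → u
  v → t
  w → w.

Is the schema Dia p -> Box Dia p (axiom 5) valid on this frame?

No

The schema 5 characterises exactly the Euclidean frames.
Euclidean: no — s R u and s R s, but not u R s.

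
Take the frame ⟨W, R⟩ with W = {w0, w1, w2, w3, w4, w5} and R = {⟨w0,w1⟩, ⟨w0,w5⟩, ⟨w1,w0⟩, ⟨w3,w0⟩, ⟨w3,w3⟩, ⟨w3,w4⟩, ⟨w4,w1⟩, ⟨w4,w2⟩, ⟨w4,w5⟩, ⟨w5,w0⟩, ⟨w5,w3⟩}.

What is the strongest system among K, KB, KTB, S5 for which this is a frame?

Symmetric (axiom B): no — w3 R w0 but not w0 R w3.
Reflexive (axiom T): no — w0 is not related to itself.
Euclidean (axiom 5): no — w0 R w1 and w0 R w5, but not w1 R w5.
So F validates K; KB would additionally require R to be symmetric. The strongest is K.

K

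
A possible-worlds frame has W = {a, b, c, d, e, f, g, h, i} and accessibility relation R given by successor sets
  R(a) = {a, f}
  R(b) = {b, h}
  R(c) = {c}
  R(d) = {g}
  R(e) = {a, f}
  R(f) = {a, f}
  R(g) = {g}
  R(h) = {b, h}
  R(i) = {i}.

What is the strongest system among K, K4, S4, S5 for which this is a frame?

K4

Transitive (axiom 4): yes — every two-step R-path is closed by a direct edge.
Reflexive (axiom T): no — d is not related to itself.
Euclidean (axiom 5): yes — any two successors of a common world are R-related.
So F validates K, K4; S4 would additionally require R to be reflexive. The strongest is K4.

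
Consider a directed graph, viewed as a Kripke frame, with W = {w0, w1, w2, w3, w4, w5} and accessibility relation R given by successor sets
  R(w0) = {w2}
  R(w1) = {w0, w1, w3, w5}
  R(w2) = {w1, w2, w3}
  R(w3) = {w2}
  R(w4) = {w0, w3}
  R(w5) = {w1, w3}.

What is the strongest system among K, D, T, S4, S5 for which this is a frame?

Serial (axiom D): yes — every world has a successor (e.g. w0 R w2).
Reflexive (axiom T): no — w0 is not related to itself.
Transitive (axiom 4): no — w0 R w2 and w2 R w1, but not w0 R w1.
Euclidean (axiom 5): no — w1 R w0 and w1 R w3, but not w0 R w3.
So F validates K, D; T would additionally require R to be reflexive. The strongest is D.

D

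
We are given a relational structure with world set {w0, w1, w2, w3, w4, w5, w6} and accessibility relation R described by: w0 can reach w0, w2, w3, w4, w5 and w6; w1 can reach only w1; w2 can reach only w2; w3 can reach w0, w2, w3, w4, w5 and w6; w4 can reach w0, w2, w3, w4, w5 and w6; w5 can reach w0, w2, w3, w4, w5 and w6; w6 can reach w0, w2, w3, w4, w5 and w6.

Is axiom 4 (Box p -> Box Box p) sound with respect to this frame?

By correspondence theory, 4 is valid on a frame iff R is transitive.
Transitive: yes — every two-step R-path is closed by a direct edge.

Yes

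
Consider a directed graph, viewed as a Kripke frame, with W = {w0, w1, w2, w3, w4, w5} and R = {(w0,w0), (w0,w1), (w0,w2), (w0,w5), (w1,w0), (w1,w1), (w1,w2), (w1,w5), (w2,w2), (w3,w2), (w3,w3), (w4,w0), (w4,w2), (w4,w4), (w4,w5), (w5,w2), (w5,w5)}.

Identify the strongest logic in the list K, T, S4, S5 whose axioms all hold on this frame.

T

Reflexive (axiom T): yes — every world is R-related to itself.
Transitive (axiom 4): no — w4 R w0 and w0 R w1, but not w4 R w1.
Euclidean (axiom 5): no — w0 R w2 and w0 R w1, but not w2 R w1.
So F validates K, T; S4 would additionally require R to be transitive. The strongest is T.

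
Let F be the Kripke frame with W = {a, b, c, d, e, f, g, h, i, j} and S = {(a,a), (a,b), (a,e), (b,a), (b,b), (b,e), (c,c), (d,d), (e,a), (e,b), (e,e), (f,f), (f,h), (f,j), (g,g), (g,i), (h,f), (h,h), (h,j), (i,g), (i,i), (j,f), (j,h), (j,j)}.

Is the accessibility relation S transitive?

Transitive: yes — every two-step S-path is closed by a direct edge.

Yes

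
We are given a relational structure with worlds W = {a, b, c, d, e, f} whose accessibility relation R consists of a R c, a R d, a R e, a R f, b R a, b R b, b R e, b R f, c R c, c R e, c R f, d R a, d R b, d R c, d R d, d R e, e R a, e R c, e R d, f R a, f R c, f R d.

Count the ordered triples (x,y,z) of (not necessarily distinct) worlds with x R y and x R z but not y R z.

Enumerating: (a,c,d), (a,d,f), (a,e,e), (a,e,f), (a,f,e), (a,f,f), (b,a,a), (b,a,b), (b,e,b), (b,e,e), (b,e,f), (b,f,b), … and 21 more.
Total: 33.

33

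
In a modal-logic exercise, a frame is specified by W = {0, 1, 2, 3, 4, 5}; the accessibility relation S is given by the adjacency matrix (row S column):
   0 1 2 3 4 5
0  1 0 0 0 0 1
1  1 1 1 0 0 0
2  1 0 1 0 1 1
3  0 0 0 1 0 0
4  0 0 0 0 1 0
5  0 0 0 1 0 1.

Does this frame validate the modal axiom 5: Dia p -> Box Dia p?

By correspondence theory, 5 is valid on a frame iff S is Euclidean.
Euclidean: no — 1 S 0 and 1 S 2, but not 0 S 2.

No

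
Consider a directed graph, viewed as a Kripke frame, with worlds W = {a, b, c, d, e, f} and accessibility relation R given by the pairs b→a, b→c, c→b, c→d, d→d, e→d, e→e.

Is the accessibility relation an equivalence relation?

No

Reflexive: no — a is not related to itself.
Symmetric: no — b R a but not a R b.
Transitive: no — b R c and c R d, but not b R d.
So R is not an equivalence relation.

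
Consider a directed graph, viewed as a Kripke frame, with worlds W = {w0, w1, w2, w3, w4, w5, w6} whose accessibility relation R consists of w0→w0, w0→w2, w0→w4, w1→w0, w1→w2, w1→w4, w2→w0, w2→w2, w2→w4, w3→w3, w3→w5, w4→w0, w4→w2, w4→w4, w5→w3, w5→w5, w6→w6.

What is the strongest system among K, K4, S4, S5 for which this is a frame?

Transitive (axiom 4): yes — every two-step R-path is closed by a direct edge.
Reflexive (axiom T): no — w1 is not related to itself.
Euclidean (axiom 5): yes — any two successors of a common world are R-related.
So F validates K, K4; S4 would additionally require R to be reflexive. The strongest is K4.

K4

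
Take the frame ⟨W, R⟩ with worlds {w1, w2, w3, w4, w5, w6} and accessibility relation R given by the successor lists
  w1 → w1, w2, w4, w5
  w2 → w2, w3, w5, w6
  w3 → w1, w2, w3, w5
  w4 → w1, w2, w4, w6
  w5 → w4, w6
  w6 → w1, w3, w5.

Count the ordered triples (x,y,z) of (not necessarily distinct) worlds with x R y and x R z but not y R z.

Enumerating: (w1,w2,w1), (w1,w2,w4), (w1,w4,w5), (w1,w5,w1), (w1,w5,w2), (w1,w5,w5), (w2,w3,w6), (w2,w5,w2), (w2,w5,w3), (w2,w5,w5), (w2,w6,w2), (w2,w6,w6), … and 18 more.
Total: 30.

30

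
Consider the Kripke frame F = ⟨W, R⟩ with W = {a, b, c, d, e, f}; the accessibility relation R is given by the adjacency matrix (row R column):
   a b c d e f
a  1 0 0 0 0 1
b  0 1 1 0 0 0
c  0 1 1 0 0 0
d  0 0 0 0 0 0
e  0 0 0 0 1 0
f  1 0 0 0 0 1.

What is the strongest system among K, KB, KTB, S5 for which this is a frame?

KB

Symmetric (axiom B): yes — every pair in R has its reverse in R.
Reflexive (axiom T): no — d is not related to itself.
Euclidean (axiom 5): yes — any two successors of a common world are R-related.
So F validates K, KB; KTB would additionally require R to be reflexive. The strongest is KB.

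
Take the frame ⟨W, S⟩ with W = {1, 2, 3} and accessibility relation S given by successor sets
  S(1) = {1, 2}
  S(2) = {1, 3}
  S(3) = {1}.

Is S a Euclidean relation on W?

No

Euclidean: no — 2 S 1 and 2 S 3, but not 1 S 3.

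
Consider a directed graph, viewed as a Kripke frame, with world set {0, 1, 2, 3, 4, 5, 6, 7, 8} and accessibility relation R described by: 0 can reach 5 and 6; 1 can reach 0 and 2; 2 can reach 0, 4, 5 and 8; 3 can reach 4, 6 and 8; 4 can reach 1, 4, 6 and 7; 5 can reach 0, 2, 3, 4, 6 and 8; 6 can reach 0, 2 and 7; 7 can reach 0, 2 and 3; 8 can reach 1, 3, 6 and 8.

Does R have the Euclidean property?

No

Euclidean: no — 0 R 6 and 0 R 5, but not 6 R 5.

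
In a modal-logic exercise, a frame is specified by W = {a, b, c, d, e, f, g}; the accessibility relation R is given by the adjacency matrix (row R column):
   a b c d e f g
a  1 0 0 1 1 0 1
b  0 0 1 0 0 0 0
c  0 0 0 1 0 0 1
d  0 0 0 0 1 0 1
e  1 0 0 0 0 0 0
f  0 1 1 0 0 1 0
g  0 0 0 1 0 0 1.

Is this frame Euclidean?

Euclidean: no — a R e and a R d, but not e R d.

No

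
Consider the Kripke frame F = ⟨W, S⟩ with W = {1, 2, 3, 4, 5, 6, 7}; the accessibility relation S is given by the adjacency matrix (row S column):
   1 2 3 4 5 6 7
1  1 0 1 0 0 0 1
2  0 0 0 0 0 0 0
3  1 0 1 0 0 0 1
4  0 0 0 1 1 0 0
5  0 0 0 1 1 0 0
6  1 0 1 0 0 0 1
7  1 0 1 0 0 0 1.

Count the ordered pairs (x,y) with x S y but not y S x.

Enumerating: (6,1), (6,3), (6,7).

3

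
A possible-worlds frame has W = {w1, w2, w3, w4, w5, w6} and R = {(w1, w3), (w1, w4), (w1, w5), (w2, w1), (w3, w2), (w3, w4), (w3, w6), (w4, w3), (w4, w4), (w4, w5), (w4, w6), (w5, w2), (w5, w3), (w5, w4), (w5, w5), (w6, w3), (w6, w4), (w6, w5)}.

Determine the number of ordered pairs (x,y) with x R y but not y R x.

Enumerating: (w1,w3), (w1,w4), (w1,w5), (w2,w1), (w3,w2), (w5,w2), (w5,w3), (w6,w5).

8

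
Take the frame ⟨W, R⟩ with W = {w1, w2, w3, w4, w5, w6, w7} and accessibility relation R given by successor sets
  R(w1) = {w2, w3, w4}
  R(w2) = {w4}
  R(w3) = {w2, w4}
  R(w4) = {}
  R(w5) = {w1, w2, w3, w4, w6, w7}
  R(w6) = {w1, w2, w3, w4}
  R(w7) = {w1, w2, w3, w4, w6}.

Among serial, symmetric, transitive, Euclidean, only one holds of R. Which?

Serial: no — w4 has no R-successor.
Symmetric: no — w1 R w2 but not w2 R w1.
Transitive: yes — every two-step R-path is closed by a direct edge.
Euclidean: no — w1 R w2 and w1 R w3, but not w2 R w3.
Only transitive holds.

transitive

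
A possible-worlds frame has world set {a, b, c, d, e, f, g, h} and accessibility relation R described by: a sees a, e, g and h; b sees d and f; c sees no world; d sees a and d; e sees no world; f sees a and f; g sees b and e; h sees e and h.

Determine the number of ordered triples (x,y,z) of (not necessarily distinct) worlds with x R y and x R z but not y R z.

Enumerating: (a,e,a), (a,e,e), (a,e,g), (a,e,h), (a,g,a), (a,g,g), (a,g,h), (a,h,a), (a,h,g), (b,d,f), (b,f,d), (d,a,d), … and 7 more.
Total: 19.

19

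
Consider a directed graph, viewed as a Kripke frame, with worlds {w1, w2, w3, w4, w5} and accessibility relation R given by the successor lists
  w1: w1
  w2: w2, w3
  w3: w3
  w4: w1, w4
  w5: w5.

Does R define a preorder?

Yes

Reflexive: yes — every world is R-related to itself.
Transitive: yes — every two-step R-path is closed by a direct edge.
So R is a preorder.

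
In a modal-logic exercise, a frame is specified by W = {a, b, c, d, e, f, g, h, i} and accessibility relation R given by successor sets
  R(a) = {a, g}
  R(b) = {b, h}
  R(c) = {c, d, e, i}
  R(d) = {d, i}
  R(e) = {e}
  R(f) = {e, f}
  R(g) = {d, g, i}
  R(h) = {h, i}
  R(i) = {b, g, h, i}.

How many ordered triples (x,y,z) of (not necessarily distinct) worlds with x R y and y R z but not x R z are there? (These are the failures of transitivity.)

Enumerating: (a,g,d), (a,g,i), (b,h,i), (c,i,b), (c,i,g), (c,i,h), (d,i,b), (d,i,g), (d,i,h), (g,i,b), (g,i,h), (h,i,b), (h,i,g), (i,g,d).

14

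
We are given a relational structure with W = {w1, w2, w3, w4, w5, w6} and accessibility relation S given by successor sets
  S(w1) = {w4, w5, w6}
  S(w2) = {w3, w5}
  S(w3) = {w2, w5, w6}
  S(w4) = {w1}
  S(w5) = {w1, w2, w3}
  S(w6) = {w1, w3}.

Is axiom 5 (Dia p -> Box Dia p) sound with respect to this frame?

No

By correspondence theory, 5 is valid on a frame iff S is Euclidean.
Euclidean: no — w1 S w4 and w1 S w5, but not w4 S w5.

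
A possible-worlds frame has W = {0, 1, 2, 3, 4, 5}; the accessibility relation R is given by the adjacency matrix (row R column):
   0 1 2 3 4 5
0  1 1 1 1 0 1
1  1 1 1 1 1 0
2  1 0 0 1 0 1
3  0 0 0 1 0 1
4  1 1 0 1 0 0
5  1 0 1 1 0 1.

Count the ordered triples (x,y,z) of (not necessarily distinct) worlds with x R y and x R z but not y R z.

23

Enumerating: (0,1,5), (0,2,1), (0,2,2), (0,3,0), (0,3,1), (0,3,2), (0,5,1), (1,0,4), (1,2,1), (1,2,2), (1,2,4), (1,3,0), … and 11 more.
Total: 23.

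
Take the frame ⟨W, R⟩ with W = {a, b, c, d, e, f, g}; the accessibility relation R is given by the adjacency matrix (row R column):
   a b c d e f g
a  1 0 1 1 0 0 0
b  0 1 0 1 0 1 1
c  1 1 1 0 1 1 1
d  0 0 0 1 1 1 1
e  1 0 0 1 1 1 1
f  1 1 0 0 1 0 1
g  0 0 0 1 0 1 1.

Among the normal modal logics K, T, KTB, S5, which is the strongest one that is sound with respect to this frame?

Reflexive (axiom T): no — f is not related to itself.
Symmetric (axiom B): no — a R d but not d R a.
Euclidean (axiom 5): no — a R c and a R d, but not c R d.
So F validates K; T would additionally require R to be reflexive. The strongest is K.

K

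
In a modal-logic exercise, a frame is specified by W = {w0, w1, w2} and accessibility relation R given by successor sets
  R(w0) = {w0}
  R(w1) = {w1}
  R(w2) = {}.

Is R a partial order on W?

Reflexive: no — w2 is not related to itself.
Transitive: yes — every two-step R-path is closed by a direct edge.
Antisymmetric: yes — no distinct pair is related both ways.
So R is not a partial order.

No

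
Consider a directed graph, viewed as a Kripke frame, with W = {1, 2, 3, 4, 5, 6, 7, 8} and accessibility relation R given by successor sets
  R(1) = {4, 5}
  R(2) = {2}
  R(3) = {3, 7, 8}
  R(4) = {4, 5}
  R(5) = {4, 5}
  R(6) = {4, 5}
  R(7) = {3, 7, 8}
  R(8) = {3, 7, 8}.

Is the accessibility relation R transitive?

Transitive: yes — every two-step R-path is closed by a direct edge.

Yes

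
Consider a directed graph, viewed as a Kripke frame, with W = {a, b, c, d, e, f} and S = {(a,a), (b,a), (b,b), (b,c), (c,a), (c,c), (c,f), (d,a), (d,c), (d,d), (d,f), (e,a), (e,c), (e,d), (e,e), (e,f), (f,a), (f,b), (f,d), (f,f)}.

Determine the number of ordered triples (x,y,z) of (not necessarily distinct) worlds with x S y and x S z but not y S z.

Enumerating: (b,a,b), (b,a,c), (b,c,b), (c,a,c), (c,a,f), (c,f,c), (d,a,c), (d,a,d), (d,a,f), (d,c,d), (d,f,c), (e,a,c), … and 14 more.
Total: 26.

26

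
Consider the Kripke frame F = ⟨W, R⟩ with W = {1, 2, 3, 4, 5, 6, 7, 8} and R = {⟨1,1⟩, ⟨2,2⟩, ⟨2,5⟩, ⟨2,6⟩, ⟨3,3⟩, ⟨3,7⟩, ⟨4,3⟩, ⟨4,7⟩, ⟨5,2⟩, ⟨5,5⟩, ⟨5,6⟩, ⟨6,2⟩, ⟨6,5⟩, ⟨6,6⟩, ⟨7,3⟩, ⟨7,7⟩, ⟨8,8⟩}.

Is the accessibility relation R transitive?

Yes

Transitive: yes — every two-step R-path is closed by a direct edge.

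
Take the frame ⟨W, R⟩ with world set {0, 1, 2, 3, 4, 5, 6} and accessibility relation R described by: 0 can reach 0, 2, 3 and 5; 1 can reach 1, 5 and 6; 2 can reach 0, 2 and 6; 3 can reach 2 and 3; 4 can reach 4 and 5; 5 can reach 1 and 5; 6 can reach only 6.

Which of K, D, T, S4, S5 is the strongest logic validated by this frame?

T

Serial (axiom D): yes — every world has a successor (e.g. 0 R 0).
Reflexive (axiom T): yes — every world is R-related to itself.
Transitive (axiom 4): no — 0 R 2 and 2 R 6, but not 0 R 6.
Euclidean (axiom 5): no — 0 R 2 and 0 R 3, but not 2 R 3.
So F validates K, D, T; S4 would additionally require R to be transitive. The strongest is T.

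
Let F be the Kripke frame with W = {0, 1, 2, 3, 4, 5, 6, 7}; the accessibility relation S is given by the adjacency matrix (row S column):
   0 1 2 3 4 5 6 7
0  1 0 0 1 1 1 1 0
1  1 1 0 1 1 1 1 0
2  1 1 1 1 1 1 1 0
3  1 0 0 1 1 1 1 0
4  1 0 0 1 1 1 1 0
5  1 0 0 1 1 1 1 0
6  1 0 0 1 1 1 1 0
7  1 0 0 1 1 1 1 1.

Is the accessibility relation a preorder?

Yes

Reflexive: yes — every world is S-related to itself.
Transitive: yes — every two-step S-path is closed by a direct edge.
So S is a preorder.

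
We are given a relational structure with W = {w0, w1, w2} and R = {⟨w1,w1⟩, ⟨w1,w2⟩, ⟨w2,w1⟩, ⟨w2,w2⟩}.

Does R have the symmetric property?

Symmetric: yes — every pair in R has its reverse in R.

Yes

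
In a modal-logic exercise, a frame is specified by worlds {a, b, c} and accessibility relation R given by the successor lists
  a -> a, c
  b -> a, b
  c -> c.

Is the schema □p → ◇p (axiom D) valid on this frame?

Yes

By correspondence theory, D is valid on a frame iff R is serial.
Serial: yes — every world has a successor (e.g. a R a).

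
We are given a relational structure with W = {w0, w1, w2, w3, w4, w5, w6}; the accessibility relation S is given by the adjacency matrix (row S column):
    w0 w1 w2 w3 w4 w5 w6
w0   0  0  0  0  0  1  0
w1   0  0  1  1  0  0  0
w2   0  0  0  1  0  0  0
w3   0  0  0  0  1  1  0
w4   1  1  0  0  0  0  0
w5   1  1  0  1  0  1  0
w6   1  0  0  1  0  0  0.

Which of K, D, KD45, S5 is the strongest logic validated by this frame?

D

Serial (axiom D): yes — every world has a successor (e.g. w0 S w5).
Euclidean (axiom 5): no — w1 S w3 and w1 S w2, but not w3 S w2.
Transitive (axiom 4): no — w0 S w5 and w5 S w1, but not w0 S w1.
Reflexive (axiom T): no — w0 is not related to itself.
So F validates K, D; KD45 would additionally require S to be Euclidean and transitive. The strongest is D.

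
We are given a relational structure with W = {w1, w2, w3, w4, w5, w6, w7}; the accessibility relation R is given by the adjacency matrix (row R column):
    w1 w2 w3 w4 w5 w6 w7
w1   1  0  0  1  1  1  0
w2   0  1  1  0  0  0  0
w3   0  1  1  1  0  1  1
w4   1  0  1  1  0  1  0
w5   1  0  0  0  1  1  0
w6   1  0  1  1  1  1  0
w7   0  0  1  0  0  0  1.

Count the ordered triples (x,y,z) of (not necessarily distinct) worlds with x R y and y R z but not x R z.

20

Enumerating: (w1,w4,w3), (w1,w6,w3), (w2,w3,w4), (w2,w3,w6), (w2,w3,w7), (w3,w4,w1), (w3,w6,w1), (w3,w6,w5), (w4,w1,w5), (w4,w3,w2), (w4,w3,w7), (w4,w6,w5), … and 8 more.
Total: 20.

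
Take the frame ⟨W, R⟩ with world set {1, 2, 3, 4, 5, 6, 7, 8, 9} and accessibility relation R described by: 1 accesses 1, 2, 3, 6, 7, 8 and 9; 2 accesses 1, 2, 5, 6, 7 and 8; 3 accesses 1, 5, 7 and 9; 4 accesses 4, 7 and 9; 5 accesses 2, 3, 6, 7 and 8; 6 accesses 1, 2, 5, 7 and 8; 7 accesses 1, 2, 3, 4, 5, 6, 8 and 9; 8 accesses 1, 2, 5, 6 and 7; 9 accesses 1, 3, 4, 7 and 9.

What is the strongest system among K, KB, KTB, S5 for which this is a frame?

KB

Symmetric (axiom B): yes — every pair in R has its reverse in R.
Reflexive (axiom T): no — 3 is not related to itself.
Euclidean (axiom 5): no — 1 R 2 and 1 R 3, but not 2 R 3.
So F validates K, KB; KTB would additionally require R to be reflexive. The strongest is KB.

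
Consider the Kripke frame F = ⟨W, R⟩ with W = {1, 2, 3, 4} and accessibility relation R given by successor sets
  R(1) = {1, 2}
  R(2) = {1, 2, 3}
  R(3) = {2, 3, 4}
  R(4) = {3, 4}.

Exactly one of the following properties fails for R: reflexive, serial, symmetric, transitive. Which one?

Reflexive: yes — every world is R-related to itself.
Serial: yes — every world has a successor (e.g. 1 R 1).
Symmetric: yes — every pair in R has its reverse in R.
Transitive: no — 1 R 2 and 2 R 3, but not 1 R 3.
Only transitive fails.

transitive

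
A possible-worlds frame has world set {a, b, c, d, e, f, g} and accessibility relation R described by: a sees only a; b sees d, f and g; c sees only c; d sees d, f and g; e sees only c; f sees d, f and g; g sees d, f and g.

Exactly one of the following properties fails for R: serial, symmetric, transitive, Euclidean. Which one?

Serial: yes — every world has a successor (e.g. a R a).
Symmetric: no — b R d but not d R b.
Transitive: yes — every two-step R-path is closed by a direct edge.
Euclidean: yes — any two successors of a common world are R-related.
Only symmetric fails.

symmetric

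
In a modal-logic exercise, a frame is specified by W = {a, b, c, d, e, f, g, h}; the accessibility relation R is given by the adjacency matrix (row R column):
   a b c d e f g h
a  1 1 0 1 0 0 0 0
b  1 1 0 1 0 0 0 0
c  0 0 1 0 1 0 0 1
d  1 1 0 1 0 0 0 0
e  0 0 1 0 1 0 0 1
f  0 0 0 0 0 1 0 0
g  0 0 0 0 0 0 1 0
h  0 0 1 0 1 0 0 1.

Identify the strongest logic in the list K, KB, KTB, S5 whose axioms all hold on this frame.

S5

Symmetric (axiom B): yes — every pair in R has its reverse in R.
Reflexive (axiom T): yes — every world is R-related to itself.
Euclidean (axiom 5): yes — any two successors of a common world are R-related.
So F validates K, KB, KTB, S5. The strongest is S5.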